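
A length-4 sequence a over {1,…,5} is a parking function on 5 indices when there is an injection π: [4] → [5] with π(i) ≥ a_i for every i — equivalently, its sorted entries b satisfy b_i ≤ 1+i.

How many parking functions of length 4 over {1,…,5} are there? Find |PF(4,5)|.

|PF(4,5)| = (6−4)·6^(4−1) = 2·216 = 432
Check (2,5,1,4) → sorted (1,2,4,5): b_i ≤ 1+i ∀i, a PF.

432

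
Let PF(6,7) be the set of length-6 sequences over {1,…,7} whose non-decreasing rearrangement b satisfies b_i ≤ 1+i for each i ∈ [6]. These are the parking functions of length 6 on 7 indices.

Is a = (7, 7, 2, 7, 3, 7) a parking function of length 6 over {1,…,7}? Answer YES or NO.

NO

Rearranged: b = (2, 3, 7, 7, 7, 7).
  b_1=2 ≤ 2
  b_2=3 ≤ 3
  b_3=7 > 4
  fails at i=3 ⇒ NO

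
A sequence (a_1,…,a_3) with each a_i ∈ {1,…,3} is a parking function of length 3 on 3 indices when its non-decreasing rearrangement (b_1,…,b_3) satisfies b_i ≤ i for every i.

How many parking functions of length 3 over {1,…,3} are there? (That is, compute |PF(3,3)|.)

16

|PF(3,3)| = (3+1−3)·(3+1)^{3−1} = 1·16 = 16
One tuple (1,3,1) → sorted (1,1,3): b_i ≤ i ∀i, a PF.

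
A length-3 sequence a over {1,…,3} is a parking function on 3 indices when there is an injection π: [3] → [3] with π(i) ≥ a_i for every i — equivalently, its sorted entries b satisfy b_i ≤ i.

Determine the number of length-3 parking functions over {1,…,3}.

Count = (4−3)·4^(3−1) = 1×16 = 16 [KW]
One tuple (3,1,2) → sorted (1,2,3): b_i ≤ i ∀i, a PF.

16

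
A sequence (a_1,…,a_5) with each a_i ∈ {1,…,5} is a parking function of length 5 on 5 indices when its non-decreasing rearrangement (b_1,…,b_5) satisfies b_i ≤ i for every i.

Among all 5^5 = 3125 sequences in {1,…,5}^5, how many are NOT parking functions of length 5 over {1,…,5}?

|PF| = (6−5)·6^(5−1) = 1 · 1296 = 1296 [KW]
E.g. (3,4,4,2,5) → sorted (2,3,4,4,5): b_1=2>1, not a PF.
5^5 − 1296 = 3125 − 1296 = 1829

1829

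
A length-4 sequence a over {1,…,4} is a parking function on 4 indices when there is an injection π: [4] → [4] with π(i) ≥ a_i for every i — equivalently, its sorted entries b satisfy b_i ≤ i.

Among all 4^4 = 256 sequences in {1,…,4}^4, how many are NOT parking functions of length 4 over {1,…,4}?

131

|PF(4,4)| = 1·5^3 = 1·125 = 125 (Pollak)
Example (4,3,2,3) → sorted (2,3,3,4): b_1=2>1, not a PF.
4^4 − 125 = 256 − 125 = 131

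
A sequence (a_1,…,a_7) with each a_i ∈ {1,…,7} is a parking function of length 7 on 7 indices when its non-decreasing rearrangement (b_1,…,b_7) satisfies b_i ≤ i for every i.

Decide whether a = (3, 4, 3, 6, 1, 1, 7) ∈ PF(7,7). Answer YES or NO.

YES

Order a: b = (1, 1, 3, 3, 4, 6, 7).
  b_1=1 ≤ 1
  b_2=1 ≤ 2
  b_3=3 ≤ 3
  b_4=3 ≤ 4
  b_5=4 ≤ 5
  b_6=6 ≤ 6
  b_7=7 ≤ 7
All bounds hold ⇒ YES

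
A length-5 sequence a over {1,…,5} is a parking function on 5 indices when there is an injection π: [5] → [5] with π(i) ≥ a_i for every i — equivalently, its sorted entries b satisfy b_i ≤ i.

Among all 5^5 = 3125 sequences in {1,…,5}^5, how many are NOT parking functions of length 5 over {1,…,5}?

Count = (5+1−5)·(5+1)^{5−1} = 1×1296 = 1296 [KW]
Check (3,4,4,5,4) → sorted (3,4,4,4,5): b_1=3>1, not a PF.
5^5 − 1296 = 3125 − 1296 = 1829

1829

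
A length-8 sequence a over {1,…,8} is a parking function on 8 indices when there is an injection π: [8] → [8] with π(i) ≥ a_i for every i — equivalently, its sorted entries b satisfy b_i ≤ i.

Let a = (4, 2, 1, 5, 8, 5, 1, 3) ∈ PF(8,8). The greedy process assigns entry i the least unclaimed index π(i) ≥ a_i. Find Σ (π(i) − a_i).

Σπ = 8·9/2 = 36 (π permutes [8]); Σa = 4+2+1+5+8+5+1+3 = 29; disp = 36−29 = 7.

7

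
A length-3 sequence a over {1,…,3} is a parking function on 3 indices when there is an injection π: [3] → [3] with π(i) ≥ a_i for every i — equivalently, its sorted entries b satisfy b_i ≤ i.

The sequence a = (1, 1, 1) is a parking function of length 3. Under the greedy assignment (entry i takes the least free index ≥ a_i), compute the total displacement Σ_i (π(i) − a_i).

Σπ = 3·4/2 = 6 (π permutes [3]); Σa = 1+1+1 = 3; disp = 6−3 = 3.

3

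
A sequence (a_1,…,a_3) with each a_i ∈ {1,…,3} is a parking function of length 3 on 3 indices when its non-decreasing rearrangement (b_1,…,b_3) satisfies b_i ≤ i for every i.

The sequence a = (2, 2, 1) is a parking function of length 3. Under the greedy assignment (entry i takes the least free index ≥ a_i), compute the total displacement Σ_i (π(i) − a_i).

1

Σπ = 6 ({1..3} each once); Σa = 2+2+1 = 5; disp = 6−5 = 1.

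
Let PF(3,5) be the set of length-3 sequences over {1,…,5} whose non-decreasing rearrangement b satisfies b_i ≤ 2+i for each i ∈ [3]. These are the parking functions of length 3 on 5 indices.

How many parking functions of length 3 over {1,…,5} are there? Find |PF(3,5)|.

Count = (5−3+1)·(5+1)^(3−1) = 3×36 = 108 (Konheim–Weiss)
Example (1,1,1) → sorted (1,1,1): b_i ≤ 2+i ∀i, a PF.

108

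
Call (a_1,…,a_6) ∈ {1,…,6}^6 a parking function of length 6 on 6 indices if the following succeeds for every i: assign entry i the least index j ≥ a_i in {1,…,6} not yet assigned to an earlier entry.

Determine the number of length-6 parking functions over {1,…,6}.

16807

#PF = (7−6)·7^(6−1) = 1·16807 = 16807
One tuple (6,1,1,2,4,3) → sorted (1,1,2,3,4,6): b_i ≤ i ∀i, a PF.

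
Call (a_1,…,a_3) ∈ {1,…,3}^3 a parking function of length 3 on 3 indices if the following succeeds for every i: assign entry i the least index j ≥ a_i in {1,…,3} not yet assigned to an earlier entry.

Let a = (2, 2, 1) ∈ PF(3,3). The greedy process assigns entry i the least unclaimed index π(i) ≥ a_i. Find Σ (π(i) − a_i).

Σπ = 6 ({1..3} each once); Σa = 2+2+1 = 5; disp = 6−5 = 1.

1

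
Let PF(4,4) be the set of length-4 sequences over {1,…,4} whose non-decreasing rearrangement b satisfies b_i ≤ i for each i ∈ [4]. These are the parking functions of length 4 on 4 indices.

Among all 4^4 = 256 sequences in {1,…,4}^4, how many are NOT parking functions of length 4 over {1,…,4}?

Count = (4−4+1)·(4+1)^(4−1) = 1 · 125 = 125
Check (3,4,3,3) → sorted (3,3,3,4): b_1=3>1, not a PF.
So 256 − 125 = 131 fail.

131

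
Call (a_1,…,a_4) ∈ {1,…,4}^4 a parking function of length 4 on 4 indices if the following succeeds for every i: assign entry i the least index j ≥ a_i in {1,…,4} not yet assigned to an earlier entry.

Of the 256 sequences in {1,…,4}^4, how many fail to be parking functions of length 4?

Count = (5−4)·5^(4−1) = 1·125 = 125
E.g. (4,4,1,3) → sorted (1,3,4,4): b_2=3>2, not a PF.
Total 256; non-PF = 256−125 = 131

131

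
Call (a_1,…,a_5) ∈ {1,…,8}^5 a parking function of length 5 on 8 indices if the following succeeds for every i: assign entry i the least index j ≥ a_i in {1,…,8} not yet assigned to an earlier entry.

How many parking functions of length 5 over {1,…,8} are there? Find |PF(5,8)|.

26244

Count = (9−5)·9^(5−1) = 4·6561 = 26244 (Konheim–Weiss)
E.g. (1,8,2,6,4) → sorted (1,2,4,6,8): b_i ≤ 3+i ∀i, a PF.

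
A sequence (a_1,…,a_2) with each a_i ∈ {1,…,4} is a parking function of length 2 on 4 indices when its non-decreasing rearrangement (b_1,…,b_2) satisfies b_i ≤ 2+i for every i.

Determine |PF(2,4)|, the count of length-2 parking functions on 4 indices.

#PF = 3·5^1 = 3×5 = 15 (Pollak)
Example (2,1) → sorted (1,2): b_i ≤ 2+i ∀i, a PF.

15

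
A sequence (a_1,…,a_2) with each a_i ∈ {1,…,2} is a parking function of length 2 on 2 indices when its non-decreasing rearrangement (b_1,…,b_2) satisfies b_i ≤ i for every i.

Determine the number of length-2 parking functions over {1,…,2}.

Count = (3−2)·3^(2−1) = 1 · 3 = 3 (Pollak)
One tuple (2,1) → sorted (1,2): b_i ≤ i ∀i, a PF.

3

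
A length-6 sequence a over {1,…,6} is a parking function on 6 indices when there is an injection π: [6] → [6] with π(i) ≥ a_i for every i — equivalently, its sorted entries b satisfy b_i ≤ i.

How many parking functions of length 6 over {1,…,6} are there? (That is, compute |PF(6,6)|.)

16807

|PF(6,6)| = 1·7^5 = 1 · 16807 = 16807 [KW]
Example (5,2,2,1,5,2) → sorted (1,2,2,2,5,5): b_i ≤ i ∀i, a PF.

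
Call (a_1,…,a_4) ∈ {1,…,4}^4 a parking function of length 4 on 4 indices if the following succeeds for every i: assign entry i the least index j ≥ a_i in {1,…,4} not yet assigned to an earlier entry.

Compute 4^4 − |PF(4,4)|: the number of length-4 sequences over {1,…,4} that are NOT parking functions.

|PF| = (5−4)·5^(4−1) = 1×125 = 125 (Pollak)
One tuple (4,3,4,4) → sorted (3,4,4,4): b_1=3>1, not a PF.
4^4 − 125 = 256 − 125 = 131

131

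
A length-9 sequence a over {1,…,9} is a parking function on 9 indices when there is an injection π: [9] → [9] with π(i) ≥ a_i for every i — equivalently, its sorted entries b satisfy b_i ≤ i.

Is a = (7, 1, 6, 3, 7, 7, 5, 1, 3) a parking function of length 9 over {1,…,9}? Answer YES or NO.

Rearranged: b = (1, 1, 3, 3, 5, 6, 7, 7, 7).
  b_1=1 ≤ 1
  b_2=1 ≤ 2
  b_3=3 ≤ 3
  b_4=3 ≤ 4
  b_5=5 ≤ 5
  b_6=6 ≤ 6
  b_7=7 ≤ 7
  b_8=7 ≤ 8
  b_9=7 ≤ 9
All bounds hold ⇒ YES

YES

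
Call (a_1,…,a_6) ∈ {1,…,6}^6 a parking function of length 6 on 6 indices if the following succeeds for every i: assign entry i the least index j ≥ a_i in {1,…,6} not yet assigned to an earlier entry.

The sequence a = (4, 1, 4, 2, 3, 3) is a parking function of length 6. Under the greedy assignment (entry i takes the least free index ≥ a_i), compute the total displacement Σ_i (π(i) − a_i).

Σπ = 21 ({1..6} each once); Σa = 4+1+4+2+3+3 = 17; disp = 21−17 = 4.

4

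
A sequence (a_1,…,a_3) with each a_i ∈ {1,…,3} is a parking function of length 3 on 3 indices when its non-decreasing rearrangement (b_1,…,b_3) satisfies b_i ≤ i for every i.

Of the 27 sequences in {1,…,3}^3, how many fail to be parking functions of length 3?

11

#PF = (3+1−3)·(3+1)^{3−1} = 1 · 16 = 16 (Konheim–Weiss)
Check (3,3,3) → sorted (3,3,3): b_1=3>1, not a PF.
So 27 − 16 = 11 fail.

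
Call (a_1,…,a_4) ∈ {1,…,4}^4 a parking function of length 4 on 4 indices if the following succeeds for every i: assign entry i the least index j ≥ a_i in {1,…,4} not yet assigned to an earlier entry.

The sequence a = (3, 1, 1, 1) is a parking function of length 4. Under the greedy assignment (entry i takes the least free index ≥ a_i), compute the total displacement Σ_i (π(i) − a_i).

Σπ = 10 ({1..4} each once); Σa = 3+1+1+1 = 6; disp = 10−6 = 4.

4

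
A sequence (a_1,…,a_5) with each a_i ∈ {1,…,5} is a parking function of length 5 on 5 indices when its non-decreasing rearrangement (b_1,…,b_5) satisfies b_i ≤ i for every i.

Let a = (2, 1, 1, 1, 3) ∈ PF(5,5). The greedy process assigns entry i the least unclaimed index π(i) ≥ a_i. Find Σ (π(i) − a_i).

7

Σπ(i) = 1+…+5 = 15; Σa = 2+1+1+1+3 = 8; disp = 15−8 = 7.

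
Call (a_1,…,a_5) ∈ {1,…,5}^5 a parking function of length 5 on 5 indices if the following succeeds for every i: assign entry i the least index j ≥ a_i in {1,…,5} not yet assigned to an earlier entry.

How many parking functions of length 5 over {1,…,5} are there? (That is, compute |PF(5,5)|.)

|PF(5,5)| = 1·6^4 = 1×1296 = 1296 (Pollak)
One tuple (1,1,1,3,2) → sorted (1,1,1,2,3): b_i ≤ i ∀i, a PF.

1296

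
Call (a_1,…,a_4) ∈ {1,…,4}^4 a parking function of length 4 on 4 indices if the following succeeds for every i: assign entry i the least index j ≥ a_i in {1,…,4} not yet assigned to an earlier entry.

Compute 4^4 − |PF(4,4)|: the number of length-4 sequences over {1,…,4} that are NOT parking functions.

131

Count = 1·5^3 = 1 · 125 = 125 [KW]
E.g. (3,3,4,3) → sorted (3,3,3,4): b_1=3>1, not a PF.
Total 256; non-PF = 256−125 = 131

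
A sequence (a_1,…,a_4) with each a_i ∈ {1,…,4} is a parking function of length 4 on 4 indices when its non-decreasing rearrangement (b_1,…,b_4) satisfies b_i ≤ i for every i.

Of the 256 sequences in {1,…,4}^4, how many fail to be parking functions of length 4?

Count = (4−4+1)·(4+1)^(4−1) = 1×125 = 125 [KW]
Example (4,4,4,3) → sorted (3,4,4,4): b_1=3>1, not a PF.
4^4 − 125 = 256 − 125 = 131

131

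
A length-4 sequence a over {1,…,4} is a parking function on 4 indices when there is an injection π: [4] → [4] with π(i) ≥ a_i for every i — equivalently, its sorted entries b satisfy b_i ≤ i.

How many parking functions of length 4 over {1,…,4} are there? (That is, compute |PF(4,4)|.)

Count = (4+1−4)·(4+1)^{4−1} = 1 · 125 = 125
One tuple (1,1,4,3) → sorted (1,1,3,4): b_i ≤ i ∀i, a PF.

125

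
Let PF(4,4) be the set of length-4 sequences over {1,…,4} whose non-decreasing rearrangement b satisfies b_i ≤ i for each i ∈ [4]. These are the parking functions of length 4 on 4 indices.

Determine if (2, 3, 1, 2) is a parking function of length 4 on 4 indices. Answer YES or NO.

YES

Order a: b = (1, 2, 2, 3).
  b_1=1 ≤ 1
  b_2=2 ≤ 2
  b_3=2 ≤ 3
  b_4=3 ≤ 4
All bounds hold ⇒ YES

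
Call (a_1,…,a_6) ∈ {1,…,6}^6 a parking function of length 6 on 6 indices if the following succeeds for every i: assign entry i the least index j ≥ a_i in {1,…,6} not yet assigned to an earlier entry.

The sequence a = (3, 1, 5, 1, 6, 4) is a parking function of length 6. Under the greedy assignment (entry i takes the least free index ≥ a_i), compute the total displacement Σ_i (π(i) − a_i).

Σπ(i) = 1+…+6 = 21; Σa = 3+1+5+1+6+4 = 20; disp = 21−20 = 1.

1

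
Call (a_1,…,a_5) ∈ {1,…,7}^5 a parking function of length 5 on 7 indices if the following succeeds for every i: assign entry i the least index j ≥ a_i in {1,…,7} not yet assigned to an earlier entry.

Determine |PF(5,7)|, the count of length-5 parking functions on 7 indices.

12288

#PF = (7+1−5)·(7+1)^{5−1} = 3·4096 = 12288 [KW]
Check (2,1,1,2,1) → sorted (1,1,1,2,2): b_i ≤ 2+i ∀i, a PF.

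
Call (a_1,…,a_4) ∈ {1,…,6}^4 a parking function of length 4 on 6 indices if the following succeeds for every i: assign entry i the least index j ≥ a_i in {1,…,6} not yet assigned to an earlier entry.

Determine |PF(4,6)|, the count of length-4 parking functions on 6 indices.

1029

|PF| = (7−4)·7^(4−1) = 3 · 343 = 1029
Example (2,5,1,6) → sorted (1,2,5,6): b_i ≤ 2+i ∀i, a PF.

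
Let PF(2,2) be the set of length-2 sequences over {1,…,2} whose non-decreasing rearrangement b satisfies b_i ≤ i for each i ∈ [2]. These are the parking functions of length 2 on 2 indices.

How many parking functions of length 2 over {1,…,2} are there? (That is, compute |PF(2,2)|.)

Count = 1·3^1 = 1·3 = 3 (Konheim–Weiss)
One tuple (1,2) → sorted (1,2): b_i ≤ i ∀i, a PF.

3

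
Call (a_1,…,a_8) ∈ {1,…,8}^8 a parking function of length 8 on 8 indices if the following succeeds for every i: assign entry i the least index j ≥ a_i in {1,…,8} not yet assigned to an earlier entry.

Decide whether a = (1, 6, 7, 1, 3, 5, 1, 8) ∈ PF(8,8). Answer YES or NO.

Order a: b = (1, 1, 1, 3, 5, 6, 7, 8).
  b_1=1 ≤ 1
  b_2=1 ≤ 2
  b_3=1 ≤ 3
  b_4=3 ≤ 4
  b_5=5 ≤ 5
  b_6=6 ≤ 6
  b_7=7 ≤ 7
  b_8=8 ≤ 8
All bounds hold ⇒ YES

YES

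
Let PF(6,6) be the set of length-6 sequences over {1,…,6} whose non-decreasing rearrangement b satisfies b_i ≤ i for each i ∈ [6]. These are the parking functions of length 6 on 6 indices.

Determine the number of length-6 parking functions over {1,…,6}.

16807

|PF| = (6−6+1)·(6+1)^(6−1) = 1 · 16807 = 16807 (Pollak)
E.g. (1,1,3,3,1,2) → sorted (1,1,1,2,3,3): b_i ≤ i ∀i, a PF.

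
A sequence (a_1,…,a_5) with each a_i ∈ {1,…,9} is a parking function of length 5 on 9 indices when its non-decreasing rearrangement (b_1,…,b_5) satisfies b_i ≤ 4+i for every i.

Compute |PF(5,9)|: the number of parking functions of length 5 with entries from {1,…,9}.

|PF(5,9)| = (9−5+1)·(9+1)^(5−1) = 5×10000 = 50000 (Pollak)
One tuple (7,7,5,4,2) → sorted (2,4,5,7,7): b_i ≤ 4+i ∀i, a PF.

50000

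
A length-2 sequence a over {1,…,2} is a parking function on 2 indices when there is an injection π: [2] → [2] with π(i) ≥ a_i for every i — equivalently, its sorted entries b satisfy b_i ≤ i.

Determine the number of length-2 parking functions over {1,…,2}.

|PF| = (3−2)·3^(2−1) = 1·3 = 3 (Konheim–Weiss)
One tuple (1,1) → sorted (1,1): b_i ≤ i ∀i, a PF.

3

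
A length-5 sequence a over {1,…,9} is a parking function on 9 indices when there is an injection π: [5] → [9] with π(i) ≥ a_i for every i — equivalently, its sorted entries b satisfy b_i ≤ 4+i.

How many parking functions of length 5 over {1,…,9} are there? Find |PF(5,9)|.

Count = (10−5)·10^(5−1) = 5·10000 = 50000
Check (4,6,6,6,7) → sorted (4,6,6,6,7): b_i ≤ 4+i ∀i, a PF.

50000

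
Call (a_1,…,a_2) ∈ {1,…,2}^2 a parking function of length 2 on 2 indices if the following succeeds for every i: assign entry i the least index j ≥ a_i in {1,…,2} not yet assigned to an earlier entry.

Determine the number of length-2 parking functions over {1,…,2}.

3

Count = (2+1−2)·(2+1)^{2−1} = 1·3 = 3 [KW]
Check (1,1) → sorted (1,1): b_i ≤ i ∀i, a PF.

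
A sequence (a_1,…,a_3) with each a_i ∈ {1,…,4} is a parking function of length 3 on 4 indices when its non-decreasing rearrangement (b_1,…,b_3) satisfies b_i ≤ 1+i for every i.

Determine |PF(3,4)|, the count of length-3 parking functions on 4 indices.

50

|PF(3,4)| = (5−3)·5^(3−1) = 2 · 25 = 50 (Pollak)
Example (1,2,4) → sorted (1,2,4): b_i ≤ 1+i ∀i, a PF.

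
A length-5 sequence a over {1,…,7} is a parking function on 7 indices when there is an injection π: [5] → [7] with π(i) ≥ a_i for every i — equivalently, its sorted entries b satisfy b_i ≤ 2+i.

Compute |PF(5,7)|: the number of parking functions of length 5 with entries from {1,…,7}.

|PF(5,7)| = (7+1−5)·(7+1)^{5−1} = 3 · 4096 = 12288 (Konheim–Weiss)
Check (2,4,2,4,1) → sorted (1,2,2,4,4): b_i ≤ 2+i ∀i, a PF.

12288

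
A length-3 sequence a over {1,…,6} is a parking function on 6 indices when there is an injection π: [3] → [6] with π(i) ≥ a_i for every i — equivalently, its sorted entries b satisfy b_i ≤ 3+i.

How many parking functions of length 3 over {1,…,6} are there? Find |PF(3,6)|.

196

#PF = (6−3+1)·(6+1)^(3−1) = 4 · 49 = 196 (Pollak)
E.g. (5,2,5) → sorted (2,5,5): b_i ≤ 3+i ∀i, a PF.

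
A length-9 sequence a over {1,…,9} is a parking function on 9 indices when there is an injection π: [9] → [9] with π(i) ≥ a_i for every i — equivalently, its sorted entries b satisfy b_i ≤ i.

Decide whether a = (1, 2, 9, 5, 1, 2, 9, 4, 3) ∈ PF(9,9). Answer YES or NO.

Rearranged: b = (1, 1, 2, 2, 3, 4, 5, 9, 9).
  b_1=1 ≤ 1
  b_2=1 ≤ 2
  b_3=2 ≤ 3
  b_4=2 ≤ 4
  b_5=3 ≤ 5
  b_6=4 ≤ 6
  b_7=5 ≤ 7
  b_8=9 > 8
  fails at i=8 ⇒ NO

NO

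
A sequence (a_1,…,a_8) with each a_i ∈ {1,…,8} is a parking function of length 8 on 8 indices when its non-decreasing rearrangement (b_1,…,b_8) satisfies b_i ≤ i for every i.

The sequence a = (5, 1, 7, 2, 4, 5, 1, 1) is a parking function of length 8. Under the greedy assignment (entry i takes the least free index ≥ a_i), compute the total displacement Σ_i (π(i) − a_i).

Σπ = 36 ({1..8} each once); Σa = 5+1+7+2+4+5+1+1 = 26; disp = 36−26 = 10.

10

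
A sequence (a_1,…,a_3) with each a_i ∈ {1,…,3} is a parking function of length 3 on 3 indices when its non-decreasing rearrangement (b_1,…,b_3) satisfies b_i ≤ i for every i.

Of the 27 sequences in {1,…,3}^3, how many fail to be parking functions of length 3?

11

Count = (4−3)·4^(3−1) = 1×16 = 16 (Konheim–Weiss)
Example (3,2,2) → sorted (2,2,3): b_1=2>1, not a PF.
So 27 − 16 = 11 fail.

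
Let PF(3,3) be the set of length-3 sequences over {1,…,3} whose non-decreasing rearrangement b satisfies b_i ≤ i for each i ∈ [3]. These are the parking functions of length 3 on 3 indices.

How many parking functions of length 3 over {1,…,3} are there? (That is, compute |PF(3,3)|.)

|PF(3,3)| = (4−3)·4^(3−1) = 1·16 = 16 [KW]
E.g. (2,1,2) → sorted (1,2,2): b_i ≤ i ∀i, a PF.

16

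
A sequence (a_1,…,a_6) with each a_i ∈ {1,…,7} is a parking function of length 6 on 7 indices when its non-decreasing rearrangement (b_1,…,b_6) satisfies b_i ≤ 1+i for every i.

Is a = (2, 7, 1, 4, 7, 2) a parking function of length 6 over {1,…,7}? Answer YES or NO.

Order a: b = (1, 2, 2, 4, 7, 7).
  b_1=1 ≤ 2
  b_2=2 ≤ 3
  b_3=2 ≤ 4
  b_4=4 ≤ 5
  b_5=7 > 6
  fails at i=5 ⇒ NO

NO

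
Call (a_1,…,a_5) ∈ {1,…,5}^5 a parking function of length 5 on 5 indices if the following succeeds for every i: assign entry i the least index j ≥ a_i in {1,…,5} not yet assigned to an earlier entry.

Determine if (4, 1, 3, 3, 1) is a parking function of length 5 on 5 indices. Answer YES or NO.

YES

Sorted: b = (1, 1, 3, 3, 4).
  b_1=1 ≤ 1
  b_2=1 ≤ 2
  b_3=3 ≤ 3
  b_4=3 ≤ 4
  b_5=4 ≤ 5
All bounds hold ⇒ YES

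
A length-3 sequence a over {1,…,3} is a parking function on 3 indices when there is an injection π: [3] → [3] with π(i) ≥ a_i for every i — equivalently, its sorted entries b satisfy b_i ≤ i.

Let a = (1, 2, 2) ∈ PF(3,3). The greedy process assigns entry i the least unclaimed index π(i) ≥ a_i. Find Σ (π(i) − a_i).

1

Σπ = 6 ({1..3} each once); Σa = 1+2+2 = 5; disp = 6−5 = 1.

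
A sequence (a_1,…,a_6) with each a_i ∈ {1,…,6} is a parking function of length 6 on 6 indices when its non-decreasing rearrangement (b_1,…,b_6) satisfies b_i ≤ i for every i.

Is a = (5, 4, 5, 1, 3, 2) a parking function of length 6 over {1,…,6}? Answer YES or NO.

Order a: b = (1, 2, 3, 4, 5, 5).
  b_1=1 ≤ 1
  b_2=2 ≤ 2
  b_3=3 ≤ 3
  b_4=4 ≤ 4
  b_5=5 ≤ 5
  b_6=5 ≤ 6
All bounds hold ⇒ YES

YES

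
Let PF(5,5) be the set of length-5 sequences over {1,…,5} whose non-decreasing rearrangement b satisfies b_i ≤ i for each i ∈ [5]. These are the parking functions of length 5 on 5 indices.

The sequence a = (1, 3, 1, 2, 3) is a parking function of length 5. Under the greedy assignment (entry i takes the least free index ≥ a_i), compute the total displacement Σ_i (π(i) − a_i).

5

Σπ(i) = 1+…+5 = 15; Σa = 1+3+1+2+3 = 10; disp = 15−10 = 5.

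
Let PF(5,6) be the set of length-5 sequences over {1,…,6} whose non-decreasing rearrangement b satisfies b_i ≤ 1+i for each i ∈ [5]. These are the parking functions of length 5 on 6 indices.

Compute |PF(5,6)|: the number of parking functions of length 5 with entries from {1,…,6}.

#PF = (6+1−5)·(6+1)^{5−1} = 2 · 2401 = 4802 (Pollak)
E.g. (5,3,1,2,2) → sorted (1,2,2,3,5): b_i ≤ 1+i ∀i, a PF.

4802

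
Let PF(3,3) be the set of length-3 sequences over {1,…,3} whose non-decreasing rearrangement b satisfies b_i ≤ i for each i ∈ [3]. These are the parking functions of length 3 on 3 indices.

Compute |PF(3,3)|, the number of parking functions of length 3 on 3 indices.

Count = 1·4^2 = 1 · 16 = 16 (Pollak)
E.g. (1,2,3) → sorted (1,2,3): b_i ≤ i ∀i, a PF.

16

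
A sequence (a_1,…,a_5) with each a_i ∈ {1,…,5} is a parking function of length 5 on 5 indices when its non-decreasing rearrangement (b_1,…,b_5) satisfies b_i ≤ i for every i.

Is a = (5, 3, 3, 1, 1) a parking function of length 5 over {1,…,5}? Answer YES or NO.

Rearranged: b = (1, 1, 3, 3, 5).
  b_1=1 ≤ 1
  b_2=1 ≤ 2
  b_3=3 ≤ 3
  b_4=3 ≤ 4
  b_5=5 ≤ 5
All bounds hold ⇒ YES

YES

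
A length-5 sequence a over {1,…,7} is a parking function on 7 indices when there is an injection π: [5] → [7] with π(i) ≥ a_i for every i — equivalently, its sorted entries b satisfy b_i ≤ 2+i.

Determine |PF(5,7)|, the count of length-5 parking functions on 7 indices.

12288

#PF = (7+1−5)·(7+1)^{5−1} = 3×4096 = 12288 [KW]
One tuple (5,4,4,7,3) → sorted (3,4,4,5,7): b_i ≤ 2+i ∀i, a PF.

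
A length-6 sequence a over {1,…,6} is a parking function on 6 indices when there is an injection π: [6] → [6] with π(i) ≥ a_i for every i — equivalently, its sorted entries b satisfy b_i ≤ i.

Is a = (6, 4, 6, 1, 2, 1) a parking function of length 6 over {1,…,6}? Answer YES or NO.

NO

Order a: b = (1, 1, 2, 4, 6, 6).
  b_1=1 ≤ 1
  b_2=1 ≤ 2
  b_3=2 ≤ 3
  b_4=4 ≤ 4
  b_5=6 > 5
  fails at i=5 ⇒ NO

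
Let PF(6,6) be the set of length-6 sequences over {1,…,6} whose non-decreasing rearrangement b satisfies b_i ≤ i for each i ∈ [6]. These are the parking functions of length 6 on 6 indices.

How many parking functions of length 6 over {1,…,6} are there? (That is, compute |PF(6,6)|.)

16807

Count = (6−6+1)·(6+1)^(6−1) = 1×16807 = 16807 (Konheim–Weiss)
Check (1,3,1,4,2,2) → sorted (1,1,2,2,3,4): b_i ≤ i ∀i, a PF.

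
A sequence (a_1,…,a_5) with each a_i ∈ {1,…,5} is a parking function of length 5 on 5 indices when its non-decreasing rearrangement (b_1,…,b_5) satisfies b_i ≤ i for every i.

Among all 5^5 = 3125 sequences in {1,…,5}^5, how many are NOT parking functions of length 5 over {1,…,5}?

|PF(5,5)| = (6−5)·6^(5−1) = 1×1296 = 1296
Example (5,3,4,3,1) → sorted (1,3,3,4,5): b_2=3>2, not a PF.
5^5 − 1296 = 3125 − 1296 = 1829

1829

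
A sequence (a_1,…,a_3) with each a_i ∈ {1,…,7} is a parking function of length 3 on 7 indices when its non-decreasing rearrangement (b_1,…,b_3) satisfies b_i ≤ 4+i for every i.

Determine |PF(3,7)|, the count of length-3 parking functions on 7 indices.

|PF(3,7)| = (7+1−3)·(7+1)^{3−1} = 5×64 = 320
E.g. (3,2,3) → sorted (2,3,3): b_i ≤ 4+i ∀i, a PF.

320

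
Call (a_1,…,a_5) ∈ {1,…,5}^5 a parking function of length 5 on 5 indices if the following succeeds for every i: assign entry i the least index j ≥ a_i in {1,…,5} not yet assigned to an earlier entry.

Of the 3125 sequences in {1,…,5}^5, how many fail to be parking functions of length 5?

|PF| = (5+1−5)·(5+1)^{5−1} = 1·1296 = 1296 (Konheim–Weiss)
Example (4,5,2,5,5) → sorted (2,4,5,5,5): b_1=2>1, not a PF.
5^5 − 1296 = 3125 − 1296 = 1829

1829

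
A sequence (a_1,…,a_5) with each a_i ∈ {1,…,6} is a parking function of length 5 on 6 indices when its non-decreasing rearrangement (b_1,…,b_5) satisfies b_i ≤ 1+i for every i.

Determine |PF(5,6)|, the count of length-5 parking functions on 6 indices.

4802

#PF = (6+1−5)·(6+1)^{5−1} = 2×2401 = 4802 (Konheim–Weiss)
Example (1,2,5,5,2) → sorted (1,2,2,5,5): b_i ≤ 1+i ∀i, a PF.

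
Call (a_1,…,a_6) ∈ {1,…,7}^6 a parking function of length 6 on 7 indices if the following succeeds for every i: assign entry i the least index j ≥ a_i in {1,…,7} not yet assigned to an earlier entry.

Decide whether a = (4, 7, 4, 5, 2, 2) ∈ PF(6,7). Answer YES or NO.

Sorted: b = (2, 2, 4, 4, 5, 7).
  b_1=2 ≤ 2
  b_2=2 ≤ 3
  b_3=4 ≤ 4
  b_4=4 ≤ 5
  b_5=5 ≤ 6
  b_6=7 ≤ 7
All bounds hold ⇒ YES

YES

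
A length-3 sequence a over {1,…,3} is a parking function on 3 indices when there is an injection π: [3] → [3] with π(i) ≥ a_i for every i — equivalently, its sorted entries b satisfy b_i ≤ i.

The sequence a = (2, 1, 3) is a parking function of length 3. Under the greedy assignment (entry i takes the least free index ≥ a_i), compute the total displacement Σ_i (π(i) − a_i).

Σπ(i) = 1+…+3 = 6; Σa = 2+1+3 = 6; disp = 6−6 = 0.

0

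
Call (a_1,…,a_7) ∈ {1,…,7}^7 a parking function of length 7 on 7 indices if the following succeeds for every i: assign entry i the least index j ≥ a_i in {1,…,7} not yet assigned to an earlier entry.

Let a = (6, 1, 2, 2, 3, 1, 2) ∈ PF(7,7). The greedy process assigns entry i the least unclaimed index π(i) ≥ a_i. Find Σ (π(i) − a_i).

11

Σπ = 28 ({1..7} each once); Σa = 6+1+2+2+3+1+2 = 17; disp = 28−17 = 11.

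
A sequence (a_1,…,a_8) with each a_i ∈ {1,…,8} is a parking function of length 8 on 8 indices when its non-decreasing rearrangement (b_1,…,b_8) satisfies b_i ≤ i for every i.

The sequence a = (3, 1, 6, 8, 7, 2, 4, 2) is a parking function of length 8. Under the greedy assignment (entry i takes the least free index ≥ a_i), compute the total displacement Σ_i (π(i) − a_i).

Σπ = 8·9/2 = 36 (π permutes [8]); Σa = 3+1+6+8+7+2+4+2 = 33; disp = 36−33 = 3.

3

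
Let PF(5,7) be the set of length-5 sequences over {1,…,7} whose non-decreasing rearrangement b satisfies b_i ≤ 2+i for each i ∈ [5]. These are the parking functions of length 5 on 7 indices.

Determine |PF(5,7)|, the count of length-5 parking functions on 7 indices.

|PF| = (7+1−5)·(7+1)^{5−1} = 3·4096 = 12288
Check (6,2,4,2,4) → sorted (2,2,4,4,6): b_i ≤ 2+i ∀i, a PF.

12288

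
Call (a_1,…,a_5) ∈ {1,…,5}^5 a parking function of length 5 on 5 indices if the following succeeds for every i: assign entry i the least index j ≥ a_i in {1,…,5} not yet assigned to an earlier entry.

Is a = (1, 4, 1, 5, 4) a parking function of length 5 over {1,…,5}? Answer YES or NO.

NO

Rearranged: b = (1, 1, 4, 4, 5).
  b_1=1 ≤ 1
  b_2=1 ≤ 2
  b_3=4 > 3
  fails at i=3 ⇒ NO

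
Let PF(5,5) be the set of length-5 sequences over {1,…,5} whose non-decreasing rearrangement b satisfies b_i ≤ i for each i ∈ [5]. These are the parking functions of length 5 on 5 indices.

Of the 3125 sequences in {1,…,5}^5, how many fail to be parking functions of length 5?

|PF| = 1·6^4 = 1 · 1296 = 1296 (Pollak)
E.g. (4,4,3,2,5) → sorted (2,3,4,4,5): b_1=2>1, not a PF.
So 3125 − 1296 = 1829 fail.

1829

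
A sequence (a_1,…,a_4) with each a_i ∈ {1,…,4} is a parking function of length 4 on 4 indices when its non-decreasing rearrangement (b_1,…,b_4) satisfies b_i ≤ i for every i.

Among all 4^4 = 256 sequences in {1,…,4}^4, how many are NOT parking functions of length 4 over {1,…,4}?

131

|PF(4,4)| = (4+1−4)·(4+1)^{4−1} = 1×125 = 125 [KW]
Check (4,2,3,3) → sorted (2,3,3,4): b_1=2>1, not a PF.
4^4 − 125 = 256 − 125 = 131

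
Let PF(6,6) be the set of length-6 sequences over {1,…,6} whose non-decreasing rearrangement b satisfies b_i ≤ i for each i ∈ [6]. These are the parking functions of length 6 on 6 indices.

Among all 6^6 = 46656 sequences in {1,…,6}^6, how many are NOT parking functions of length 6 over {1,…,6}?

29849

|PF(6,6)| = (7−6)·7^(6−1) = 1×16807 = 16807 (Konheim–Weiss)
E.g. (4,5,5,6,4,6) → sorted (4,4,5,5,6,6): b_1=4>1, not a PF.
Total 46656; non-PF = 46656−16807 = 29849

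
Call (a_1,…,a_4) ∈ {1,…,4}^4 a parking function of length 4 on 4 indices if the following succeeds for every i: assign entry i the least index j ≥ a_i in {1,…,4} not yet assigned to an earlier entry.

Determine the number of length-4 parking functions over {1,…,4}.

125

|PF| = (4+1−4)·(4+1)^{4−1} = 1 · 125 = 125 (Pollak)
E.g. (1,2,3,2) → sorted (1,2,2,3): b_i ≤ i ∀i, a PF.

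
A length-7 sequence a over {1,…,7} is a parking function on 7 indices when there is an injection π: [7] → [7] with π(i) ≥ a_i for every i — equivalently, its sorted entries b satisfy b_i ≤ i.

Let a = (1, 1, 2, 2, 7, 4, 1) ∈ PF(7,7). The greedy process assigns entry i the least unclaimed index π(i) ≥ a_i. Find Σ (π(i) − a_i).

10

Σπ = 28 ({1..7} each once); Σa = 1+1+2+2+7+4+1 = 18; disp = 28−18 = 10.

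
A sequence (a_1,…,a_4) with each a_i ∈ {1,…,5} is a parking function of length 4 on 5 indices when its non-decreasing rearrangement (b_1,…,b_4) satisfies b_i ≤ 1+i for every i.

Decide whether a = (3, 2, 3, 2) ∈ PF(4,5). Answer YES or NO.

YES

Sorted: b = (2, 2, 3, 3).
  b_1=2 ≤ 2
  b_2=2 ≤ 3
  b_3=3 ≤ 4
  b_4=3 ≤ 5
All bounds hold ⇒ YES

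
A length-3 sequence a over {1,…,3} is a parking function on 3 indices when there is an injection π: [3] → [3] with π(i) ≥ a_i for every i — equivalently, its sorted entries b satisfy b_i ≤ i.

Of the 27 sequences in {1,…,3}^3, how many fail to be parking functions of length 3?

11

#PF = (4−3)·4^(3−1) = 1 · 16 = 16 [KW]
Check (3,3,3) → sorted (3,3,3): b_1=3>1, not a PF.
So 27 − 16 = 11 fail.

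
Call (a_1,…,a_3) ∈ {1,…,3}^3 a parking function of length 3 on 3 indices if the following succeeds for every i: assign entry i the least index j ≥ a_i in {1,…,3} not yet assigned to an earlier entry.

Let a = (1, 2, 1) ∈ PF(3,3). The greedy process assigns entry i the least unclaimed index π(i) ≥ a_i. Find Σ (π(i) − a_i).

2

Σπ = 3·4/2 = 6 (π permutes [3]); Σa = 1+2+1 = 4; disp = 6−4 = 2.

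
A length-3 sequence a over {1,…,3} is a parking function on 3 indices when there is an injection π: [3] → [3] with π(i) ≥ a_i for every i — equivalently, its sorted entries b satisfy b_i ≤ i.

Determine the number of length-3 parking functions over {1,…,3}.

16

|PF(3,3)| = (3−3+1)·(3+1)^(3−1) = 1×16 = 16 [KW]
E.g. (1,1,2) → sorted (1,1,2): b_i ≤ i ∀i, a PF.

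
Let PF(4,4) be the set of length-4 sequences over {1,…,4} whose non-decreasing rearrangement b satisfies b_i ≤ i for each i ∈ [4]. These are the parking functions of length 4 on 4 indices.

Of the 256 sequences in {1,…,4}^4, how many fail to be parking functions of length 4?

|PF| = 1·5^3 = 1 · 125 = 125 [KW]
E.g. (3,4,4,4) → sorted (3,4,4,4): b_1=3>1, not a PF.
Total 256; non-PF = 256−125 = 131

131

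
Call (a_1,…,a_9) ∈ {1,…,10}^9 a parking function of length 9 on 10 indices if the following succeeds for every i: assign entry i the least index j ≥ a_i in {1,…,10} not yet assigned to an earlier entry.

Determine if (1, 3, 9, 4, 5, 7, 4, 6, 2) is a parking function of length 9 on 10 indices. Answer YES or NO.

YES

Sorted: b = (1, 2, 3, 4, 4, 5, 6, 7, 9).
  b_1=1 ≤ 2
  b_2=2 ≤ 3
  b_3=3 ≤ 4
  b_4=4 ≤ 5
  b_5=4 ≤ 6
  b_6=5 ≤ 7
  b_7=6 ≤ 8
  b_8=7 ≤ 9
  b_9=9 ≤ 10
All bounds hold ⇒ YES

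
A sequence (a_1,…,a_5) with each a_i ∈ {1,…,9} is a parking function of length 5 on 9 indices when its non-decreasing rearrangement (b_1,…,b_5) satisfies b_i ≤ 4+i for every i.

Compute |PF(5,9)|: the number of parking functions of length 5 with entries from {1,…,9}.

#PF = (9+1−5)·(9+1)^{5−1} = 5·10000 = 50000
Check (4,5,2,4,1) → sorted (1,2,4,4,5): b_i ≤ 4+i ∀i, a PF.

50000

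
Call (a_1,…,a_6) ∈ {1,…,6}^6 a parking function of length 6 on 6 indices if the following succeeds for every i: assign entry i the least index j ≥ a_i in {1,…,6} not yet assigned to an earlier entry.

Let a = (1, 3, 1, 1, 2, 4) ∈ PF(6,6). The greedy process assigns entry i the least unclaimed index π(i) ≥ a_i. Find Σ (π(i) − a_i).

Σπ = 21 ({1..6} each once); Σa = 1+3+1+1+2+4 = 12; disp = 21−12 = 9.

9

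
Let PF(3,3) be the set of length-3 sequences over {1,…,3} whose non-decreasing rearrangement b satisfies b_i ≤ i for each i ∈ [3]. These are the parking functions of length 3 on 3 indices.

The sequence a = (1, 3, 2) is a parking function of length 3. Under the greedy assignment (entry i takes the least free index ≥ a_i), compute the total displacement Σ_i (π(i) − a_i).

Σπ = 6 ({1..3} each once); Σa = 1+3+2 = 6; disp = 6−6 = 0.

0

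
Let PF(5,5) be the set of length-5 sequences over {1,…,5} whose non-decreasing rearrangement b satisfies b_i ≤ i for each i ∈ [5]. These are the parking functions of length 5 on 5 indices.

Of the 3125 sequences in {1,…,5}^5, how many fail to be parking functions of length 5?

1829

|PF(5,5)| = (5−5+1)·(5+1)^(5−1) = 1 · 1296 = 1296
Check (3,2,5,4,4) → sorted (2,3,4,4,5): b_1=2>1, not a PF.
Total 3125; non-PF = 3125−1296 = 1829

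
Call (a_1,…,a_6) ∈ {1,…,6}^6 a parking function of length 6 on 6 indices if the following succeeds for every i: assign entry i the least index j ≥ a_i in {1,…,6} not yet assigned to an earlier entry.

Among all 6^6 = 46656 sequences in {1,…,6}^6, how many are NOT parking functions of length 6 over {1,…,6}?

29849

|PF(6,6)| = (6+1−6)·(6+1)^{6−1} = 1×16807 = 16807 [KW]
One tuple (5,5,4,6,5,3) → sorted (3,4,5,5,5,6): b_1=3>1, not a PF.
Total 46656; non-PF = 46656−16807 = 29849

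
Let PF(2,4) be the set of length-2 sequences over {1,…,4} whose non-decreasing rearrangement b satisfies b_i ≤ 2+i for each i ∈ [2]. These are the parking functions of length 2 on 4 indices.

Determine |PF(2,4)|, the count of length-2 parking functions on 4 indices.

Count = (4+1−2)·(4+1)^{2−1} = 3×5 = 15 [KW]
Check (3,4) → sorted (3,4): b_i ≤ 2+i ∀i, a PF.

15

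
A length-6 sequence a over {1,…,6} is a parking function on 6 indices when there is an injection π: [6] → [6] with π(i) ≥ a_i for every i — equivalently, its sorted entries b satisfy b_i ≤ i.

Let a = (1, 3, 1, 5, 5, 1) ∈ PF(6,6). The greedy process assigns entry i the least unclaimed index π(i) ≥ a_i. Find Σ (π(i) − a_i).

5

Σπ = 21 ({1..6} each once); Σa = 1+3+1+5+5+1 = 16; disp = 21−16 = 5.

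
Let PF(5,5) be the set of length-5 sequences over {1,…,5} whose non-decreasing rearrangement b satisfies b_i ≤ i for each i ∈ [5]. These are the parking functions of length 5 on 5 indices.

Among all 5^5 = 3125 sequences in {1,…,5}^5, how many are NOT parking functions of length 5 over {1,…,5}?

|PF(5,5)| = (6−5)·6^(5−1) = 1×1296 = 1296
One tuple (4,3,3,5,2) → sorted (2,3,3,4,5): b_1=2>1, not a PF.
Total 3125; non-PF = 3125−1296 = 1829

1829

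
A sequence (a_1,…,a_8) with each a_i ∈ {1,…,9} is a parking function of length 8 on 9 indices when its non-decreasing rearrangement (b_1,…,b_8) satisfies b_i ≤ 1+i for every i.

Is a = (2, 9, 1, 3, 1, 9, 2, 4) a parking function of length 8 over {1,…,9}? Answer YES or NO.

Rearranged: b = (1, 1, 2, 2, 3, 4, 9, 9).
  b_1=1 ≤ 2
  b_2=1 ≤ 3
  b_3=2 ≤ 4
  b_4=2 ≤ 5
  b_5=3 ≤ 6
  b_6=4 ≤ 7
  b_7=9 > 8
  fails at i=7 ⇒ NO

NO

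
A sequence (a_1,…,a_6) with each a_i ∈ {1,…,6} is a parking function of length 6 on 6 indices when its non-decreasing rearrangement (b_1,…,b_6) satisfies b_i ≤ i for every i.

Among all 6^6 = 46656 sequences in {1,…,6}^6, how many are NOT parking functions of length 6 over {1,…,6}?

29849

#PF = (7−6)·7^(6−1) = 1 · 16807 = 16807 [KW]
E.g. (6,3,5,6,6,5) → sorted (3,5,5,6,6,6): b_1=3>1, not a PF.
So 46656 − 16807 = 29849 fail.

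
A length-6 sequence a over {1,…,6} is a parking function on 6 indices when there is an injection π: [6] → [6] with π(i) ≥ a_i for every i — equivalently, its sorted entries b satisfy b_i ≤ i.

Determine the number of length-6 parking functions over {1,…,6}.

|PF(6,6)| = (6+1−6)·(6+1)^{6−1} = 1 · 16807 = 16807 [KW]
Check (3,4,4,2,1,6) → sorted (1,2,3,4,4,6): b_i ≤ i ∀i, a PF.

16807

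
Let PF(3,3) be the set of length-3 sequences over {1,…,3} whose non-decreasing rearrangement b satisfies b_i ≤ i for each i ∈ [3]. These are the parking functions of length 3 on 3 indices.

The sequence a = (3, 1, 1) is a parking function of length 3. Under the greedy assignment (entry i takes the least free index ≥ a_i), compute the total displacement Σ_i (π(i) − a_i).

Σπ = 6 ({1..3} each once); Σa = 3+1+1 = 5; disp = 6−5 = 1.

1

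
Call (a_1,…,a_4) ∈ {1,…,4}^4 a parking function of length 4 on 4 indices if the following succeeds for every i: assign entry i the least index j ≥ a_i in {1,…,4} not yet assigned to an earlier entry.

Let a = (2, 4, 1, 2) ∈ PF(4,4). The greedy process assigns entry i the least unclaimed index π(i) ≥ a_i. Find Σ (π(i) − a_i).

Σπ(i) = 1+…+4 = 10; Σa = 2+4+1+2 = 9; disp = 10−9 = 1.

1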